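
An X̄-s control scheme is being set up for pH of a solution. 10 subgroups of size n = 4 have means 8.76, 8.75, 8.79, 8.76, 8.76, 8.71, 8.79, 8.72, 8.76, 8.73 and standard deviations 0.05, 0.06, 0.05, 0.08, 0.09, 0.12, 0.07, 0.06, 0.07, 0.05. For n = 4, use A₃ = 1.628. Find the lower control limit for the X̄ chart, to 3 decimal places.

8.639

X̄̄ = (8.76 + 8.75 + 8.79 + 8.76 + 8.76 + 8.71 + 8.79 + 8.72 + 8.76 + 8.73) / 10 = 8.7530
s̄ = (0.05 + 0.06 + 0.05 + 0.08 + 0.09 + 0.12 + 0.07 + 0.06 + 0.07 + 0.05) / 10 = 0.0700
LCL = X̄̄ − A₃·s̄ = 8.7530 − 1.628 × 0.0700 = 8.6390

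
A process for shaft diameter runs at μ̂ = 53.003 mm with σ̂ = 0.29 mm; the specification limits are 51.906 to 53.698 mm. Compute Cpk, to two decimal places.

Cpu = (USL − μ̂) / (3σ̂) = (53.698 − 53.003) / (3 × 0.29) = 0.7989; Cpl = (μ̂ − LSL) / (3σ̂) = (53.003 − 51.906) / (3 × 0.29) = 1.2609; Cpk = min(Cpu, Cpl) = 0.7989

0.80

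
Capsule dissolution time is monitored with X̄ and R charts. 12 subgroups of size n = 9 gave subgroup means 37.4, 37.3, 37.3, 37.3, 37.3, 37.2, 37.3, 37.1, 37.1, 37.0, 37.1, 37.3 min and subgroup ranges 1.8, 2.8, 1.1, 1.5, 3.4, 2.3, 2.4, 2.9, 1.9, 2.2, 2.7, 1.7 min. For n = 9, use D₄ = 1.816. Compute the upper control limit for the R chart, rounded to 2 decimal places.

4.04

R̄ = (1.8 + 2.8 + 1.1 + 1.5 + 3.4 + 2.3 + 2.4 + 2.9 + 1.9 + 2.2 + 2.7 + 1.7) / 12 = 26.7000 / 12 = 2.2250
UCL_R = D₄·R̄ = 1.816 × 2.2250 = 4.0406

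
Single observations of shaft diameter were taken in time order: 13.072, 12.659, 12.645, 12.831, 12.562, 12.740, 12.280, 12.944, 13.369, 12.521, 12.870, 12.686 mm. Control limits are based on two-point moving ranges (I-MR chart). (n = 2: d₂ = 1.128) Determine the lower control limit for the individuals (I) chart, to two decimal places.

X̄ = (13.072 + 12.659 + 12.645 + 12.831 + 12.562 + 12.740 + 12.280 + 12.944 + 13.369 + 12.521 + 12.870 + 12.686) / 12 = 12.7649
Moving ranges: 0.413, 0.014, 0.186, 0.269, 0.178, 0.460, 0.664, 0.425, 0.848, 0.349, 0.184; M̄R̄ = 3.9900 / 11 = 0.3627
LCL = X̄ − 3·M̄R̄/d₂ = 12.7649 − 3 × 0.3627 / 1.128 = 11.8002

11.80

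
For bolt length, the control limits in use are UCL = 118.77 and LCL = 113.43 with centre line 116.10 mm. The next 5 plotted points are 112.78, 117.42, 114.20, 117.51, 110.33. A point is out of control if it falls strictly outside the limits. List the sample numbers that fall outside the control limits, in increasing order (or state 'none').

1, 5

Compare each point to [113.43, 118.77]: sample 1 = 112.78 < LCL; sample 5 = 110.33 < LCL.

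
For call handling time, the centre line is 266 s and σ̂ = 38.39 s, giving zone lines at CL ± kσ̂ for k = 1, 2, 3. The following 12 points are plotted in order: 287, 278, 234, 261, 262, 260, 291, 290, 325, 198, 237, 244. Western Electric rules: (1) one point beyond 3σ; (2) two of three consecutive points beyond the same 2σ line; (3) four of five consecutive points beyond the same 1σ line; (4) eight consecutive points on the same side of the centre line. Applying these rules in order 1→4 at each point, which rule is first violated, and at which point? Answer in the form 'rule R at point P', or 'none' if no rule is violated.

Zone of each point (C = within 1σ̂, B = 1σ̂–2σ̂, A = 2σ̂–3σ̂, * = beyond 3σ̂; sign = side of CL): 1:+C, 2:+C, 3:-C, 4:-C, 5:-C, 6:-C, 7:+C, 8:+C, 9:+B, 10:-B, 11:-C, 12:-C
No rule fires across all 12 points.

none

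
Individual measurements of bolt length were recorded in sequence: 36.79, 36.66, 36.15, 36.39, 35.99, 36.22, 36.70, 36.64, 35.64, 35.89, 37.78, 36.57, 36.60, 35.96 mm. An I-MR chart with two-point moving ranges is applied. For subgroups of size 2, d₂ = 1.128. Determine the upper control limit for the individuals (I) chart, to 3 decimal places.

X̄ = (36.79 + 36.66 + 36.15 + 36.39 + 35.99 + 36.22 + 36.70 + 36.64 + 35.64 + 35.89 + 37.78 + 36.57 + 36.60 + 35.96) / 14 = 36.4271
Moving ranges: 0.13, 0.51, 0.24, 0.40, 0.23, 0.48, 0.06, 1.00, 0.25, 1.89, 1.21, 0.03, 0.64; M̄R̄ = 7.0700 / 13 = 0.5438
UCL = X̄ + 3·M̄R̄/d₂ = 36.4271 + 3 × 0.5438 / 1.128 = 37.8735

37.874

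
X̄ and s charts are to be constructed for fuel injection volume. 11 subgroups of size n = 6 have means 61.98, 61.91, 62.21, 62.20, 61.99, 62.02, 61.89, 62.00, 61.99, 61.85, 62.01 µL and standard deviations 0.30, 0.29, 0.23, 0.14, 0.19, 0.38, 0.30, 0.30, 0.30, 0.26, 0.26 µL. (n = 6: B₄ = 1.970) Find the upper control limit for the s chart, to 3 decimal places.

s̄ = (0.30 + 0.29 + 0.23 + 0.14 + 0.19 + 0.38 + 0.30 + 0.30 + 0.30 + 0.26 + 0.26) / 11 = 0.2682
UCL_s = B₄·s̄ = 1.970 × 0.2682 = 0.5283

0.528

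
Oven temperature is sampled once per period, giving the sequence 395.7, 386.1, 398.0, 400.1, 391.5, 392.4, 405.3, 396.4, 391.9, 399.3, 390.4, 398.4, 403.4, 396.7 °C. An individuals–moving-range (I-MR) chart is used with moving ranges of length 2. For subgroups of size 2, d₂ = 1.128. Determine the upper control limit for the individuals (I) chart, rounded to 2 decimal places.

X̄ = (395.7 + 386.1 + 398.0 + 400.1 + 391.5 + 392.4 + 405.3 + 396.4 + 391.9 + 399.3 + 390.4 + 398.4 + 403.4 + 396.7) / 14 = 396.1143
Moving ranges: 9.6, 11.9, 2.1, 8.6, 0.9, 12.9, 8.9, 4.5, 7.4, 8.9, 8.0, 5.0, 6.7; M̄R̄ = 95.4000 / 13 = 7.3385
UCL = X̄ + 3·M̄R̄/d₂ = 396.1143 + 3 × 7.3385 / 1.128 = 415.6315

415.63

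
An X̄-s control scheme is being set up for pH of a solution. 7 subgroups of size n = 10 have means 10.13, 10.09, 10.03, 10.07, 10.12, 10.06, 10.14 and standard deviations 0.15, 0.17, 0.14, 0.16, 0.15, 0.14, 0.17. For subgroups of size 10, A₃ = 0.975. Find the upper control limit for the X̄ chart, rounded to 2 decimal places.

10.24

X̄̄ = (10.13 + 10.09 + 10.03 + 10.07 + 10.12 + 10.06 + 10.14) / 7 = 10.0914
s̄ = (0.15 + 0.17 + 0.14 + 0.16 + 0.15 + 0.14 + 0.17) / 7 = 0.1543
UCL = X̄̄ + A₃·s̄ = 10.0914 + 0.975 × 0.1543 = 10.2419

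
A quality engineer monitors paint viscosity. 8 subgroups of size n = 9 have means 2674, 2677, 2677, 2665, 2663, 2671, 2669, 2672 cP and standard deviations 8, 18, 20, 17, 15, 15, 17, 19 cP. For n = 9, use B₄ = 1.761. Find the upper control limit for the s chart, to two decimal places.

28.40

s̄ = (8 + 18 + 20 + 17 + 15 + 15 + 17 + 19) / 8 = 16.1250
UCL_s = B₄·s̄ = 1.761 × 16.1250 = 28.3961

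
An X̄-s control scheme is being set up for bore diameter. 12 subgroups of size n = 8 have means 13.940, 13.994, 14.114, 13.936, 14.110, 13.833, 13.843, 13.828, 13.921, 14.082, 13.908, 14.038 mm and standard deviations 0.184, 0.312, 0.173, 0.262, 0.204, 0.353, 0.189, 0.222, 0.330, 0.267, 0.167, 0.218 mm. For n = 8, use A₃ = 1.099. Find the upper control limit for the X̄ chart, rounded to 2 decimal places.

14.23

X̄̄ = (13.940 + 13.994 + 14.114 + 13.936 + 14.110 + 13.833 + 13.843 + 13.828 + 13.921 + 14.082 + 13.908 + 14.038) / 12 = 13.9622
s̄ = (0.184 + 0.312 + 0.173 + 0.262 + 0.204 + 0.353 + 0.189 + 0.222 + 0.330 + 0.267 + 0.167 + 0.218) / 12 = 0.2401
UCL = X̄̄ + A₃·s̄ = 13.9622 + 1.099 × 0.2401 = 14.2261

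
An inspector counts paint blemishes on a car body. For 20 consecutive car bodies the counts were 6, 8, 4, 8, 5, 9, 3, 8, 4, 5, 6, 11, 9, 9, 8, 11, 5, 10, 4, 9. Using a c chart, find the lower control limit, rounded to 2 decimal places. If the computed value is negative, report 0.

0.00

c̄ = (6 + 8 + 4 + 8 + 5 + 9 + 3 + 8 + 4 + 5 + 6 + 11 + 9 + 9 + 8 + 11 + 5 + 10 + 4 + 9) / 20 = 142 / 20 = 7.1000
LCL = c̄ − 3√c̄ = 7.1000 − 3 × 2.6646 = -0.8937 → 0 (cannot be negative)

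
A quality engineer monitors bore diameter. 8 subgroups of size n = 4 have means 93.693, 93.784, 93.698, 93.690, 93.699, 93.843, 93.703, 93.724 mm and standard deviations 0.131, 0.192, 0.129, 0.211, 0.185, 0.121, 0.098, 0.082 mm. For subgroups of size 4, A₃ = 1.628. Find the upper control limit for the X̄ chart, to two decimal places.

X̄̄ = (93.693 + 93.784 + 93.698 + 93.690 + 93.699 + 93.843 + 93.703 + 93.724) / 8 = 93.7293
s̄ = (0.131 + 0.192 + 0.129 + 0.211 + 0.185 + 0.121 + 0.098 + 0.082) / 8 = 0.1436
UCL = X̄̄ + A₃·s̄ = 93.7293 + 1.628 × 0.1436 = 93.9631

93.96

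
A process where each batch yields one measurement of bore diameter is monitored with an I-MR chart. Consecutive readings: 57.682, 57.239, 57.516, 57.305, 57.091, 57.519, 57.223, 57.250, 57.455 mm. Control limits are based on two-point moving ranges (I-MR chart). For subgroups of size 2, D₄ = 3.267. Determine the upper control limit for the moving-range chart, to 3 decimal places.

Moving ranges: 0.443, 0.277, 0.211, 0.214, 0.428, 0.296, 0.027, 0.205; M̄R̄ = 2.1010 / 8 = 0.2626
UCL_MR = D₄·M̄R̄ = 3.267 × 0.2626 = 0.8580

0.858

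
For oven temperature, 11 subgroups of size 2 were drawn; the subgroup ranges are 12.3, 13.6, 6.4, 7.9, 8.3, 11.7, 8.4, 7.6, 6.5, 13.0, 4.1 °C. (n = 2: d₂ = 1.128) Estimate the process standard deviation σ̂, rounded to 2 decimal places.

8.04

R̄ = (12.3 + 13.6 + 6.4 + 7.9 + 8.3 + 11.7 + 8.4 + 7.6 + 6.5 + 13.0 + 4.1) / 11 = 9.0727
σ̂ = R̄ / d₂ = 9.0727 / 1.128 = 8.0432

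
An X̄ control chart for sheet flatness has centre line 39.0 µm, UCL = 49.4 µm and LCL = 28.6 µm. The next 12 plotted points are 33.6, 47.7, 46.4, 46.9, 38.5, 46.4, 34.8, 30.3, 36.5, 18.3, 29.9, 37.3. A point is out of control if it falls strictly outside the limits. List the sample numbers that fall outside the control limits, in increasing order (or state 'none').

10

Compare each point to [28.6, 49.4]: sample 10 = 18.3 < LCL.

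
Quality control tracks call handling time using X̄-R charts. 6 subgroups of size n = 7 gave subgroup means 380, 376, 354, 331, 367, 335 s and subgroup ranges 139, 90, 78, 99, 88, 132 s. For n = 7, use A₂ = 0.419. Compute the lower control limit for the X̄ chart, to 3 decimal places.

313.451

X̄̄ = (380 + 376 + 354 + 331 + 367 + 335) / 6 = 2143.0000 / 6 = 357.1667
R̄ = (139 + 90 + 78 + 99 + 88 + 132) / 6 = 626.0000 / 6 = 104.3333
LCL = X̄̄ − A₂·R̄ = 357.1667 − 0.419 × 104.3333 = 313.4510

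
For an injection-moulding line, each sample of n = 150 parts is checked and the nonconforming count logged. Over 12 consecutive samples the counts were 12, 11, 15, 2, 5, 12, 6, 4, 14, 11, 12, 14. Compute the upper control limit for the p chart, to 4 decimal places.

p̄ = Σdᵢ / (k·n) = 118 / (12 × 150) = 0.06556
UCL = p̄ + 3·√(p̄(1−p̄)/n) = 0.06556 + 3 × √(0.06556×0.93444/150) = 0.06556 + 3 × 0.02021 = 0.12618

0.1262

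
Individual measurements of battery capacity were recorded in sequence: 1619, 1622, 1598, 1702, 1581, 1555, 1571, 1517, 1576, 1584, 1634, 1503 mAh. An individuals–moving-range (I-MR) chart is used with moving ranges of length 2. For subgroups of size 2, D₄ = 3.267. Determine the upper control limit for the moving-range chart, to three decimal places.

177.012

Moving ranges: 3, 24, 104, 121, 26, 16, 54, 59, 8, 50, 131; M̄R̄ = 596.0000 / 11 = 54.1818
UCL_MR = D₄·M̄R̄ = 3.267 × 54.1818 = 177.0120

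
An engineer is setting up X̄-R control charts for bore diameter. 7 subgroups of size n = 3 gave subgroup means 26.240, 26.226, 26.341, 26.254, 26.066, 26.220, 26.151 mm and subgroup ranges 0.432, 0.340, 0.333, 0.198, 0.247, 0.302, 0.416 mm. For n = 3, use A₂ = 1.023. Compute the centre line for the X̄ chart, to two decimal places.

26.21

X̄̄ = (26.240 + 26.226 + 26.341 + 26.254 + 26.066 + 26.220 + 26.151) / 7 = 183.4980 / 7 = 26.2140
CL = X̄̄ = 26.2140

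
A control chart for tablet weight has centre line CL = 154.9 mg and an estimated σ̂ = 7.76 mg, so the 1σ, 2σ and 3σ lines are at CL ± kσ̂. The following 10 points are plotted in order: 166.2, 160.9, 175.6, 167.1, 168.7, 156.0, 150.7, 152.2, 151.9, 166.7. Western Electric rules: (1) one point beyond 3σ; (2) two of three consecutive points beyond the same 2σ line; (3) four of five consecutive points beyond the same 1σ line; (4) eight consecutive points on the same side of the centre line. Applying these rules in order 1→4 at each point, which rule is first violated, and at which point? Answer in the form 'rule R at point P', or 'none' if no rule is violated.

rule 3 at point 5

Zone of each point (C = within 1σ̂, B = 1σ̂–2σ̂, A = 2σ̂–3σ̂, * = beyond 3σ̂; sign = side of CL): 1:+B, 2:+C, 3:+A, 4:+B, 5:+B, 6:+C, 7:-C, 8:-C, 9:-C, 10:+B
Rule 3 (four of five consecutive points beyond the same 1σ limit) is satisfied at point 5.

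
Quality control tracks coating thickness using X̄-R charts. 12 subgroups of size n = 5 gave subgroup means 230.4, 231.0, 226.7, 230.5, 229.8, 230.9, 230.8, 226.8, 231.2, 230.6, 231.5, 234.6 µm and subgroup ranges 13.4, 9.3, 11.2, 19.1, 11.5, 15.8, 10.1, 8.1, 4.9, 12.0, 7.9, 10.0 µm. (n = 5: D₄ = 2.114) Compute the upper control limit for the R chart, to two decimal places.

23.48

R̄ = (13.4 + 9.3 + 11.2 + 19.1 + 11.5 + 15.8 + 10.1 + 8.1 + 4.9 + 12.0 + 7.9 + 10.0) / 12 = 133.3000 / 12 = 11.1083
UCL_R = D₄·R̄ = 2.114 × 11.1083 = 23.4830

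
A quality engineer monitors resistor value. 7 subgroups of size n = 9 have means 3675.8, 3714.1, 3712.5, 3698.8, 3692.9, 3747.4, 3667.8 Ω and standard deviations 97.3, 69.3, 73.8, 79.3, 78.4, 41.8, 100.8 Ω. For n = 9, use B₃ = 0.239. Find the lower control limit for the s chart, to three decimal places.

18.461

s̄ = (97.3 + 69.3 + 73.8 + 79.3 + 78.4 + 41.8 + 100.8) / 7 = 77.2429
LCL_s = B₃·s̄ = 0.239 × 77.2429 = 18.4610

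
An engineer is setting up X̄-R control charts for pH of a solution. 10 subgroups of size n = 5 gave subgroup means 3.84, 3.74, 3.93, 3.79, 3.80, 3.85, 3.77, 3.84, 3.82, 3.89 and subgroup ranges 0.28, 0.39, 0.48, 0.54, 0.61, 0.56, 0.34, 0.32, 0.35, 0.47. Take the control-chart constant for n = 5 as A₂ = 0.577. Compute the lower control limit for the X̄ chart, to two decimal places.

3.58

X̄̄ = (3.84 + 3.74 + 3.93 + 3.79 + 3.80 + 3.85 + 3.77 + 3.84 + 3.82 + 3.89) / 10 = 38.2700 / 10 = 3.8270
R̄ = (0.28 + 0.39 + 0.48 + 0.54 + 0.61 + 0.56 + 0.34 + 0.32 + 0.35 + 0.47) / 10 = 4.3400 / 10 = 0.4340
LCL = X̄̄ − A₂·R̄ = 3.8270 − 0.577 × 0.4340 = 3.5766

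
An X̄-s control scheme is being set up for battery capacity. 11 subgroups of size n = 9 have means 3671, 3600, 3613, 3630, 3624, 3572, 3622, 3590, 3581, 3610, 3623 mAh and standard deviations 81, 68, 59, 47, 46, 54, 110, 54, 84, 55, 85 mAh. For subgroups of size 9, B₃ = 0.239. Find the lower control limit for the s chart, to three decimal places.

s̄ = (81 + 68 + 59 + 47 + 46 + 54 + 110 + 54 + 84 + 55 + 85) / 11 = 67.5455
LCL_s = B₃·s̄ = 0.239 × 67.5455 = 16.1434

16.143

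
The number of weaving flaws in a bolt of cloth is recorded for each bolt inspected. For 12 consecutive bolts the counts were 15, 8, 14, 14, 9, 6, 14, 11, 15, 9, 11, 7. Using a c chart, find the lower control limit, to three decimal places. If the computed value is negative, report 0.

1.096

c̄ = (15 + 8 + 14 + 14 + 9 + 6 + 14 + 11 + 15 + 9 + 11 + 7) / 12 = 133 / 12 = 11.0833
LCL = c̄ − 3√c̄ = 11.0833 − 3 × 3.3292 = 1.0958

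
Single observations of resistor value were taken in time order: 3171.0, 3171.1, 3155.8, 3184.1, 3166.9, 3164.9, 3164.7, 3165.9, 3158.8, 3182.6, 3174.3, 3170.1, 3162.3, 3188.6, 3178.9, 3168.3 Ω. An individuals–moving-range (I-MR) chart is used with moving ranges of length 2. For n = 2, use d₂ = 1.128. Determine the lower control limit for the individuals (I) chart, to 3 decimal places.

X̄ = (3171.0 + 3171.1 + 3155.8 + 3184.1 + 3166.9 + 3164.9 + 3164.7 + 3165.9 + 3158.8 + 3182.6 + 3174.3 + 3170.1 + 3162.3 + 3188.6 + 3178.9 + 3168.3) / 16 = 3170.5188
Moving ranges: 0.1, 15.3, 28.3, 17.2, 2.0, 0.2, 1.2, 7.1, 23.8, 8.3, 4.2, 7.8, 26.3, 9.7, 10.6; M̄R̄ = 162.1000 / 15 = 10.8067
LCL = X̄ − 3·M̄R̄/d₂ = 3170.5188 − 3 × 10.8067 / 1.128 = 3141.7776

3141.778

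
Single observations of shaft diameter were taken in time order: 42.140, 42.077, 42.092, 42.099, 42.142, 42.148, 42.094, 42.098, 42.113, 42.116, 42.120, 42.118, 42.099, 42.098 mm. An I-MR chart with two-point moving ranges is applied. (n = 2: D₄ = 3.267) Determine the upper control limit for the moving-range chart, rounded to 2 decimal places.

Moving ranges: 0.063, 0.015, 0.007, 0.043, 0.006, 0.054, 0.004, 0.015, 0.003, 0.004, 0.002, 0.019, 0.001; M̄R̄ = 0.2360 / 13 = 0.0182
UCL_MR = D₄·M̄R̄ = 3.267 × 0.0182 = 0.0593

0.06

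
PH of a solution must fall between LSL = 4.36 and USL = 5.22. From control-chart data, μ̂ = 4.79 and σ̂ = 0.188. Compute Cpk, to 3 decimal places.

Cpu = (USL − μ̂) / (3σ̂) = (5.22 − 4.79) / (3 × 0.188) = 0.7624; Cpl = (μ̂ − LSL) / (3σ̂) = (4.79 − 4.36) / (3 × 0.188) = 0.7624; Cpk = min(Cpu, Cpl) = 0.7624

0.762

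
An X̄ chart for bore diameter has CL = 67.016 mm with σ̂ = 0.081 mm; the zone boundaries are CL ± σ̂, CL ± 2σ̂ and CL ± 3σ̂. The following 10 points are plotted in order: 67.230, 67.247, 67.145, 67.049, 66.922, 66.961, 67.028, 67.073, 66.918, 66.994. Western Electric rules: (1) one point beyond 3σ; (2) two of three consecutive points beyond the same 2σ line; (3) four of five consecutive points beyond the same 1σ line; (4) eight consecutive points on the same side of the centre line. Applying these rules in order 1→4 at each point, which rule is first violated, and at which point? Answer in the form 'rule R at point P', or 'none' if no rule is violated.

Zone of each point (C = within 1σ̂, B = 1σ̂–2σ̂, A = 2σ̂–3σ̂, * = beyond 3σ̂; sign = side of CL): 1:+A, 2:+A, 3:+B, 4:+C, 5:-B, 6:-C, 7:+C, 8:+C, 9:-B, 10:-C
Rule 2 (two of three consecutive points beyond the same 2σ limit) is satisfied at point 2.

rule 2 at point 2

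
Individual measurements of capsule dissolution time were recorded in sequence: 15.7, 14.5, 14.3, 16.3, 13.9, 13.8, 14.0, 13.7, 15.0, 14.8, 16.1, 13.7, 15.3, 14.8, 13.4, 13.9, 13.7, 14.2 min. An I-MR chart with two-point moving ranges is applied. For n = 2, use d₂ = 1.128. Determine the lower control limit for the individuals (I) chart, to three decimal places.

X̄ = (15.7 + 14.5 + 14.3 + 16.3 + 13.9 + 13.8 + 14.0 + 13.7 + 15.0 + 14.8 + 16.1 + 13.7 + 15.3 + 14.8 + 13.4 + 13.9 + 13.7 + 14.2) / 18 = 14.5056
Moving ranges: 1.2, 0.2, 2.0, 2.4, 0.1, 0.2, 0.3, 1.3, 0.2, 1.3, 2.4, 1.6, 0.5, 1.4, 0.5, 0.2, 0.5; M̄R̄ = 16.3000 / 17 = 0.9588
LCL = X̄ − 3·M̄R̄/d₂ = 14.5056 − 3 × 0.9588 / 1.128 = 11.9555

11.955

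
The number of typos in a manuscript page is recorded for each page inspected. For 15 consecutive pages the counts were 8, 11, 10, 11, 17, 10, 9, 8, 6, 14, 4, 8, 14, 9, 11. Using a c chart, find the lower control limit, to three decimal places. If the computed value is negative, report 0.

c̄ = (8 + 11 + 10 + 11 + 17 + 10 + 9 + 8 + 6 + 14 + 4 + 8 + 14 + 9 + 11) / 15 = 150 / 15 = 10.0000
LCL = c̄ − 3√c̄ = 10.0000 − 3 × 3.1623 = 0.5132

0.513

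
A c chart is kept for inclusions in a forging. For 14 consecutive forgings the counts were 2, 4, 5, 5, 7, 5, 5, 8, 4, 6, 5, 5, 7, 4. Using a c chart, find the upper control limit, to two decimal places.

c̄ = (2 + 4 + 5 + 5 + 7 + 5 + 5 + 8 + 4 + 6 + 5 + 5 + 7 + 4) / 14 = 72 / 14 = 5.1429
UCL = c̄ + 3√c̄ = 5.1429 + 3 × √5.1429 = 5.1429 + 3 × 2.2678 = 11.9462

11.95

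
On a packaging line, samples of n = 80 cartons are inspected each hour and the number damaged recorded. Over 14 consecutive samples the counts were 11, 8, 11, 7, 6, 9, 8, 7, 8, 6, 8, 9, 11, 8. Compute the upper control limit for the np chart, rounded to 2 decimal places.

16.56

p̄ = Σdᵢ / (k·n) = 117 / (14 × 80) = 0.10446
UCL = np̄ + 3·√(np̄(1−p̄)) = 8.3571 + 3 × √(8.3571×0.89554) = 8.3571 + 3 × 2.7357 = 16.5643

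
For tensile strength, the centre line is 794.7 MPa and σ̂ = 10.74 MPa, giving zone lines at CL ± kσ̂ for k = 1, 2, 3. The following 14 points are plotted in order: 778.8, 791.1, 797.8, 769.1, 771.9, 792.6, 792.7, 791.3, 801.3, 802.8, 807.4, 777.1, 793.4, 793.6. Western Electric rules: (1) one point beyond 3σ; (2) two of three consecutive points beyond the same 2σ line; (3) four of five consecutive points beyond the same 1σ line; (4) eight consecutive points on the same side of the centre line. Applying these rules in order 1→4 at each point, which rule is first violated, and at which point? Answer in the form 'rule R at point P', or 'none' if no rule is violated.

Zone of each point (C = within 1σ̂, B = 1σ̂–2σ̂, A = 2σ̂–3σ̂, * = beyond 3σ̂; sign = side of CL): 1:-B, 2:-C, 3:+C, 4:-A, 5:-A, 6:-C, 7:-C, 8:-C, 9:+C, 10:+C, 11:+B, 12:-B, 13:-C, 14:-C
Rule 2 (two of three consecutive points beyond the same 2σ limit) is satisfied at point 5.

rule 2 at point 5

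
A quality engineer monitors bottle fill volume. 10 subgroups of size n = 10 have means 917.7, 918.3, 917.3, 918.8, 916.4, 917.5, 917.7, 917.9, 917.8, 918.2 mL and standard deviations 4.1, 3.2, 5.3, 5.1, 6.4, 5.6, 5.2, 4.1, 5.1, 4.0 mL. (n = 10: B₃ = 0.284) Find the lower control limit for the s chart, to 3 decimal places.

s̄ = (4.1 + 3.2 + 5.3 + 5.1 + 6.4 + 5.6 + 5.2 + 4.1 + 5.1 + 4.0) / 10 = 4.8100
LCL_s = B₃·s̄ = 0.284 × 4.8100 = 1.3660

1.366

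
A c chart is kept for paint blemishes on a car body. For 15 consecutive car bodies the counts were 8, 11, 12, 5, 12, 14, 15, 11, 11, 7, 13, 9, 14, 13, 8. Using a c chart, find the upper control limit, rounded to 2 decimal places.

20.76

c̄ = (8 + 11 + 12 + 5 + 12 + 14 + 15 + 11 + 11 + 7 + 13 + 9 + 14 + 13 + 8) / 15 = 163 / 15 = 10.8667
UCL = c̄ + 3√c̄ = 10.8667 + 3 × √10.8667 = 10.8667 + 3 × 3.2965 = 20.7561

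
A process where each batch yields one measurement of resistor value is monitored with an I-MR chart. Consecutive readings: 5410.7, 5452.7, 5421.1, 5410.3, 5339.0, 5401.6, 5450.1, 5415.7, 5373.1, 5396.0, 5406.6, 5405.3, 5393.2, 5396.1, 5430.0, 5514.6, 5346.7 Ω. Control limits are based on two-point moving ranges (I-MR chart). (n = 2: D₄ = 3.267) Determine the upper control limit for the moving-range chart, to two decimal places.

Moving ranges: 42.0, 31.6, 10.8, 71.3, 62.6, 48.5, 34.4, 42.6, 22.9, 10.6, 1.3, 12.1, 2.9, 33.9, 84.6, 167.9; M̄R̄ = 680.0000 / 16 = 42.5000
UCL_MR = D₄·M̄R̄ = 3.267 × 42.5000 = 138.8475

138.85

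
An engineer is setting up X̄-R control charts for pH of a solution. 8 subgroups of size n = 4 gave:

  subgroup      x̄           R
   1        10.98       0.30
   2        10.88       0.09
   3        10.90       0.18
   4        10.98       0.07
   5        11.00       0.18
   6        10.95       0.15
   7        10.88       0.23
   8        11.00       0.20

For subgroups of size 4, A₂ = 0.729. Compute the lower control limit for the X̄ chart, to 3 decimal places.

X̄̄ = (10.98 + 10.88 + 10.90 + 10.98 + 11.00 + 10.95 + 10.88 + 11.00) / 8 = 87.5700 / 8 = 10.9463
R̄ = (0.30 + 0.09 + 0.18 + 0.07 + 0.18 + 0.15 + 0.23 + 0.20) / 8 = 1.4000 / 8 = 0.1750
LCL = X̄̄ − A₂·R̄ = 10.9463 − 0.729 × 0.1750 = 10.8187

10.819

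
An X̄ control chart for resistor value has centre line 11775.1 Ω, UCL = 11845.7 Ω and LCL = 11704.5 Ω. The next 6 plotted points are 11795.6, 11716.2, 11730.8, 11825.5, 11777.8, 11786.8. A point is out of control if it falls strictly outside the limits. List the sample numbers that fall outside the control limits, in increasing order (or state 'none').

All 6 points lie within [11704.5, 11845.7].

none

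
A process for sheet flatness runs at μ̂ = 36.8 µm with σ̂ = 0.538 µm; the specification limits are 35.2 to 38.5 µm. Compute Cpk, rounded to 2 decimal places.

Cpu = (USL − μ̂) / (3σ̂) = (38.5 − 36.8) / (3 × 0.538) = 1.0533; Cpl = (μ̂ − LSL) / (3σ̂) = (36.8 − 35.2) / (3 × 0.538) = 0.9913; Cpk = min(Cpu, Cpl) = 0.9913

0.99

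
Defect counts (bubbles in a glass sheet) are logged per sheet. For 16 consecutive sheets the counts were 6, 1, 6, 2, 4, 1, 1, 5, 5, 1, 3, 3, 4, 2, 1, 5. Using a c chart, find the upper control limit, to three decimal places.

8.428

c̄ = (6 + 1 + 6 + 2 + 4 + 1 + 1 + 5 + 5 + 1 + 3 + 3 + 4 + 2 + 1 + 5) / 16 = 50 / 16 = 3.1250
UCL = c̄ + 3√c̄ = 3.1250 + 3 × √3.1250 = 3.1250 + 3 × 1.7678 = 8.4283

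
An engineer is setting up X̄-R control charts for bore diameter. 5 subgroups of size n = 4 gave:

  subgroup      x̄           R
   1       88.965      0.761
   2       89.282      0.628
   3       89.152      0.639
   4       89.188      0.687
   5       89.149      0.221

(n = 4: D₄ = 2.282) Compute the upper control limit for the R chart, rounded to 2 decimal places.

1.34

R̄ = (0.761 + 0.628 + 0.639 + 0.687 + 0.221) / 5 = 2.9360 / 5 = 0.5872
UCL_R = D₄·R̄ = 2.282 × 0.5872 = 1.3400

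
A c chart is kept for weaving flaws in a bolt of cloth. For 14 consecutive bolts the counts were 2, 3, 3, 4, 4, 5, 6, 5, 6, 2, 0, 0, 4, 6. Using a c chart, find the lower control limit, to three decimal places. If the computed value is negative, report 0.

c̄ = (2 + 3 + 3 + 4 + 4 + 5 + 6 + 5 + 6 + 2 + 0 + 0 + 4 + 6) / 14 = 50 / 14 = 3.5714
LCL = c̄ − 3√c̄ = 3.5714 − 3 × 1.8898 = -2.0980 → 0 (cannot be negative)

0.000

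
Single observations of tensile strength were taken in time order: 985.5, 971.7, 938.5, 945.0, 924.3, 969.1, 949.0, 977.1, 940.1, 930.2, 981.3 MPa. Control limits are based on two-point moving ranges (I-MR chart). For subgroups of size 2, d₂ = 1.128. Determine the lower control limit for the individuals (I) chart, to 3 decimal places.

X̄ = (985.5 + 971.7 + 938.5 + 945.0 + 924.3 + 969.1 + 949.0 + 977.1 + 940.1 + 930.2 + 981.3) / 11 = 955.6182
Moving ranges: 13.8, 33.2, 6.5, 20.7, 44.8, 20.1, 28.1, 37.0, 9.9, 51.1; M̄R̄ = 265.2000 / 10 = 26.5200
LCL = X̄ − 3·M̄R̄/d₂ = 955.6182 − 3 × 26.5200 / 1.128 = 885.0863

885.086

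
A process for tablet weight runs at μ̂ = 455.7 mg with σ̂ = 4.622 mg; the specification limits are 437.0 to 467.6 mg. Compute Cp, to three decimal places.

1.103

Cp = (USL − LSL) / (6σ̂) = (467.6 − 437.0) / (6 × 4.622) = 30.6000 / 27.7320 = 1.1034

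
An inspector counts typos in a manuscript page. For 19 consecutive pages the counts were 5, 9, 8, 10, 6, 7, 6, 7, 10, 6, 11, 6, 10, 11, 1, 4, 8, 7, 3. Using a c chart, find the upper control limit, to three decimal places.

15.102

c̄ = (5 + 9 + 8 + 10 + 6 + 7 + 6 + 7 + 10 + 6 + 11 + 6 + 10 + 11 + 1 + 4 + 8 + 7 + 3) / 19 = 135 / 19 = 7.1053
UCL = c̄ + 3√c̄ = 7.1053 + 3 × √7.1053 = 7.1053 + 3 × 2.6656 = 15.1020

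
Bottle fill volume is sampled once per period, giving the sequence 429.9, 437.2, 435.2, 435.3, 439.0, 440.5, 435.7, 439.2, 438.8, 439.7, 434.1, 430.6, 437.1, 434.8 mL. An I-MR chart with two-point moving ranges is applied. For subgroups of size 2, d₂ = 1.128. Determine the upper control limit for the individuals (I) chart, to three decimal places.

444.834

X̄ = (429.9 + 437.2 + 435.2 + 435.3 + 439.0 + 440.5 + 435.7 + 439.2 + 438.8 + 439.7 + 434.1 + 430.6 + 437.1 + 434.8) / 14 = 436.2214
Moving ranges: 7.3, 2.0, 0.1, 3.7, 1.5, 4.8, 3.5, 0.4, 0.9, 5.6, 3.5, 6.5, 2.3; M̄R̄ = 42.1000 / 13 = 3.2385
UCL = X̄ + 3·M̄R̄/d₂ = 436.2214 + 3 × 3.2385 / 1.128 = 444.8344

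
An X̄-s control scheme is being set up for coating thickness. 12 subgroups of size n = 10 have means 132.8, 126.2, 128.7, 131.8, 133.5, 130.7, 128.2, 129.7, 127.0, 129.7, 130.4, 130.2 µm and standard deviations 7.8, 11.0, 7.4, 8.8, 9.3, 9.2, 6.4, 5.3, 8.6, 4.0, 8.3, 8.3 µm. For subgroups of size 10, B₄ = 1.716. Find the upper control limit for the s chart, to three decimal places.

s̄ = (7.8 + 11.0 + 7.4 + 8.8 + 9.3 + 9.2 + 6.4 + 5.3 + 8.6 + 4.0 + 8.3 + 8.3) / 12 = 7.8667
UCL_s = B₄·s̄ = 1.716 × 7.8667 = 13.4992

13.499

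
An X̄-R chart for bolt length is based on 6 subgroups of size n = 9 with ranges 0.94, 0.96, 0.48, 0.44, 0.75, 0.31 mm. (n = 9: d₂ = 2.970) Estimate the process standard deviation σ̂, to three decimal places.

R̄ = (0.94 + 0.96 + 0.48 + 0.44 + 0.75 + 0.31) / 6 = 0.6467
σ̂ = R̄ / d₂ = 0.6467 / 2.970 = 0.2177

0.218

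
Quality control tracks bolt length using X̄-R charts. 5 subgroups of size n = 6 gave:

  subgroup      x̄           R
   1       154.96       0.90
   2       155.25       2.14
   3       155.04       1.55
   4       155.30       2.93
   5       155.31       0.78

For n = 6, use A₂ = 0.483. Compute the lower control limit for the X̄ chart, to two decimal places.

X̄̄ = (154.96 + 155.25 + 155.04 + 155.30 + 155.31) / 5 = 775.8600 / 5 = 155.1720
R̄ = (0.90 + 2.14 + 1.55 + 2.93 + 0.78) / 5 = 8.3000 / 5 = 1.6600
LCL = X̄̄ − A₂·R̄ = 155.1720 − 0.483 × 1.6600 = 154.3702

154.37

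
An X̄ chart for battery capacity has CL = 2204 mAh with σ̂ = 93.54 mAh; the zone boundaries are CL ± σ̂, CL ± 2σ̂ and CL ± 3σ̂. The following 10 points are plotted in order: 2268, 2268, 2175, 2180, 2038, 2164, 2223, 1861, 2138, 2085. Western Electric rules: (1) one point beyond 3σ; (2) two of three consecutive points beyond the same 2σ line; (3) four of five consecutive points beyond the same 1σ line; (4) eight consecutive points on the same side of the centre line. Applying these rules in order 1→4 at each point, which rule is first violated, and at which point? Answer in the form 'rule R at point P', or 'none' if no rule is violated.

rule 1 at point 8

Zone of each point (C = within 1σ̂, B = 1σ̂–2σ̂, A = 2σ̂–3σ̂, * = beyond 3σ̂; sign = side of CL): 1:+C, 2:+C, 3:-C, 4:-C, 5:-B, 6:-C, 7:+C, 8:-*, 9:-C, 10:-B
Rule 1 (one point beyond the 3σ limits) is satisfied at point 8.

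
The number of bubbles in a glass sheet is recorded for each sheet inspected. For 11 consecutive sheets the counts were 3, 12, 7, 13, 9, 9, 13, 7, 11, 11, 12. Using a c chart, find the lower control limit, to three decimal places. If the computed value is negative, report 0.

0.371

c̄ = (3 + 12 + 7 + 13 + 9 + 9 + 13 + 7 + 11 + 11 + 12) / 11 = 107 / 11 = 9.7273
LCL = c̄ − 3√c̄ = 9.7273 − 3 × 3.1189 = 0.3707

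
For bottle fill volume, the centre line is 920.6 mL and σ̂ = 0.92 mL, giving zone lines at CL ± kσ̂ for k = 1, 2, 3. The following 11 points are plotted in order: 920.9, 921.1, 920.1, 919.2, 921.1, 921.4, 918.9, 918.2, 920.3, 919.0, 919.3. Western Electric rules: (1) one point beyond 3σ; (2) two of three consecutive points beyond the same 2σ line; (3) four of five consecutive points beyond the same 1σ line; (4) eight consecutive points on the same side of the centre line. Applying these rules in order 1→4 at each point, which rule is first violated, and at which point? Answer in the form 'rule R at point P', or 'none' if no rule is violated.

rule 3 at point 11

Zone of each point (C = within 1σ̂, B = 1σ̂–2σ̂, A = 2σ̂–3σ̂, * = beyond 3σ̂; sign = side of CL): 1:+C, 2:+C, 3:-C, 4:-B, 5:+C, 6:+C, 7:-B, 8:-A, 9:-C, 10:-B, 11:-B
Rule 3 (four of five consecutive points beyond the same 1σ limit) is satisfied at point 11.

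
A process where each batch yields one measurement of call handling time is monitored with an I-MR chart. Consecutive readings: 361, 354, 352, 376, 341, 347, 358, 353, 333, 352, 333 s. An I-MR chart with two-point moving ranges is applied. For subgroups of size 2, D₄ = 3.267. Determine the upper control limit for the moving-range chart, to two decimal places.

Moving ranges: 7, 2, 24, 35, 6, 11, 5, 20, 19, 19; M̄R̄ = 148.0000 / 10 = 14.8000
UCL_MR = D₄·M̄R̄ = 3.267 × 14.8000 = 48.3516

48.35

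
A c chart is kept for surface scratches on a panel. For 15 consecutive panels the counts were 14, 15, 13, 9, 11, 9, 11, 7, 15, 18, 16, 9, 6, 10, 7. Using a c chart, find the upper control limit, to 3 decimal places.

c̄ = (14 + 15 + 13 + 9 + 11 + 9 + 11 + 7 + 15 + 18 + 16 + 9 + 6 + 10 + 7) / 15 = 170 / 15 = 11.3333
UCL = c̄ + 3√c̄ = 11.3333 + 3 × √11.3333 = 11.3333 + 3 × 3.3665 = 21.4328

21.433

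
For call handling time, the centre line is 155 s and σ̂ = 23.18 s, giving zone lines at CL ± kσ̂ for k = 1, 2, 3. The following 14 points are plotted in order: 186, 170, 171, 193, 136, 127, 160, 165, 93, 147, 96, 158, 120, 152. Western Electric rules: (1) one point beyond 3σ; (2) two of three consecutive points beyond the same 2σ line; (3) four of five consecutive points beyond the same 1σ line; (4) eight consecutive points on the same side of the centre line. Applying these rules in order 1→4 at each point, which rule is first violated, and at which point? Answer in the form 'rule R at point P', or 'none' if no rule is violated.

Zone of each point (C = within 1σ̂, B = 1σ̂–2σ̂, A = 2σ̂–3σ̂, * = beyond 3σ̂; sign = side of CL): 1:+B, 2:+C, 3:+C, 4:+B, 5:-C, 6:-B, 7:+C, 8:+C, 9:-A, 10:-C, 11:-A, 12:+C, 13:-B, 14:-C
Rule 2 (two of three consecutive points beyond the same 2σ limit) is satisfied at point 11.

rule 2 at point 11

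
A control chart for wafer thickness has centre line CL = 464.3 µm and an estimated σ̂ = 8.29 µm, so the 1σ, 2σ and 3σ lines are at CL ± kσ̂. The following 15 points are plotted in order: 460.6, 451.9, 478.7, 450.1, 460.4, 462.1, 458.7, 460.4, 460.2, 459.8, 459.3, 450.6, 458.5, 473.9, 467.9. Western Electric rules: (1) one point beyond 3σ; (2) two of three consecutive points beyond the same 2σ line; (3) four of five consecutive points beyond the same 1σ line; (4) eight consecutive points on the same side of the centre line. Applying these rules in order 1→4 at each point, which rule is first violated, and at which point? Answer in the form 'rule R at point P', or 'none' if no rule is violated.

rule 4 at point 11

Zone of each point (C = within 1σ̂, B = 1σ̂–2σ̂, A = 2σ̂–3σ̂, * = beyond 3σ̂; sign = side of CL): 1:-C, 2:-B, 3:+B, 4:-B, 5:-C, 6:-C, 7:-C, 8:-C, 9:-C, 10:-C, 11:-C, 12:-B, 13:-C, 14:+B, 15:+C
Rule 4 (eight consecutive points on the same side of the centre line) is satisfied at point 11.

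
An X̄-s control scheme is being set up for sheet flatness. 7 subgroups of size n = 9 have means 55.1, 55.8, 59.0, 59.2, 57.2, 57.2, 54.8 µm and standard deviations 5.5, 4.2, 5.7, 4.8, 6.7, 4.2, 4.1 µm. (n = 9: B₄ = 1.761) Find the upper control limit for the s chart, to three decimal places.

s̄ = (5.5 + 4.2 + 5.7 + 4.8 + 6.7 + 4.2 + 4.1) / 7 = 5.0286
UCL_s = B₄·s̄ = 1.761 × 5.0286 = 8.8553

8.855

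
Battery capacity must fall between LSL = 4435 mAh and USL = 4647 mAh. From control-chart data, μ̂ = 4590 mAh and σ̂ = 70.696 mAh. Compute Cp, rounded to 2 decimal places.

Cp = (USL − LSL) / (6σ̂) = (4647 − 4435) / (6 × 70.696) = 212.0000 / 424.1760 = 0.4998

0.50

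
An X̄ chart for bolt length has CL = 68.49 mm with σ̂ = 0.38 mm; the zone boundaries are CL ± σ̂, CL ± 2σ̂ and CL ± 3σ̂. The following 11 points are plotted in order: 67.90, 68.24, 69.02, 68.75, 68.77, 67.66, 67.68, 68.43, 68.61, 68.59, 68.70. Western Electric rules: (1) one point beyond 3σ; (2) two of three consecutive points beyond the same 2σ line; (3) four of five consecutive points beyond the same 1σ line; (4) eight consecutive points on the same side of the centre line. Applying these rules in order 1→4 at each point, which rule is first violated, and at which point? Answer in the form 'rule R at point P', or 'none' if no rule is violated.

rule 2 at point 7

Zone of each point (C = within 1σ̂, B = 1σ̂–2σ̂, A = 2σ̂–3σ̂, * = beyond 3σ̂; sign = side of CL): 1:-B, 2:-C, 3:+B, 4:+C, 5:+C, 6:-A, 7:-A, 8:-C, 9:+C, 10:+C, 11:+C
Rule 2 (two of three consecutive points beyond the same 2σ limit) is satisfied at point 7.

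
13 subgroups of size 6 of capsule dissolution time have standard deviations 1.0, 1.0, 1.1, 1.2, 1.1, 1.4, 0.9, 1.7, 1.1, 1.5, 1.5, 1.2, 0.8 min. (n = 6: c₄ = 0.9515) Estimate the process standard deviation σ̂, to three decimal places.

1.253

s̄ = (1.0 + 1.0 + 1.1 + 1.2 + 1.1 + 1.4 + 0.9 + 1.7 + 1.1 + 1.5 + 1.5 + 1.2 + 0.8) / 13 = 1.1923
σ̂ = s̄ / c₄ = 1.1923 / 0.9515 = 1.2531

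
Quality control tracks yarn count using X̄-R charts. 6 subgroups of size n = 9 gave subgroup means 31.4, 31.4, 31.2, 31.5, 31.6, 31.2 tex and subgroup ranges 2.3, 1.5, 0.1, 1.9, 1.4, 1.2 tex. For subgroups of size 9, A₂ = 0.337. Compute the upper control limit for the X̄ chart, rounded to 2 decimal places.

31.86

X̄̄ = (31.4 + 31.4 + 31.2 + 31.5 + 31.6 + 31.2) / 6 = 188.3000 / 6 = 31.3833
R̄ = (2.3 + 1.5 + 0.1 + 1.9 + 1.4 + 1.2) / 6 = 8.4000 / 6 = 1.4000
UCL = X̄̄ + A₂·R̄ = 31.3833 + 0.337 × 1.4000 = 31.8551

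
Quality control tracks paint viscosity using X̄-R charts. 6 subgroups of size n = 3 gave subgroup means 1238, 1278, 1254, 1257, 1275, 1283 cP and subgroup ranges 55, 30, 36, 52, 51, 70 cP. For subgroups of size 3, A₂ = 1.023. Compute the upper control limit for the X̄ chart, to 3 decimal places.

1314.294

X̄̄ = (1238 + 1278 + 1254 + 1257 + 1275 + 1283) / 6 = 7585.0000 / 6 = 1264.1667
R̄ = (55 + 30 + 36 + 52 + 51 + 70) / 6 = 294.0000 / 6 = 49.0000
UCL = X̄̄ + A₂·R̄ = 1264.1667 + 1.023 × 49.0000 = 1314.2937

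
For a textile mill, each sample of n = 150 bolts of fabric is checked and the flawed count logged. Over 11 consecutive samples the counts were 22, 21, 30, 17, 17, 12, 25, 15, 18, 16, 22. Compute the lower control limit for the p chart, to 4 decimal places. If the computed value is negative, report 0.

p̄ = Σdᵢ / (k·n) = 215 / (11 × 150) = 0.13030
LCL = p̄ − 3·√(p̄(1−p̄)/n) = 0.13030 − 3 × 0.02749 = 0.04784

0.0478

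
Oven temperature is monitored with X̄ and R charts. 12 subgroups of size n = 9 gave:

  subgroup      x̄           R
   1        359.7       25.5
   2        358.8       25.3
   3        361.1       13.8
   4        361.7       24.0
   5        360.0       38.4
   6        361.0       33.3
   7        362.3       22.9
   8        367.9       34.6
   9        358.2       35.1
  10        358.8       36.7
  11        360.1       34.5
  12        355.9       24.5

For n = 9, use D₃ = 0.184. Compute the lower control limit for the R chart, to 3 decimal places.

R̄ = (25.5 + 25.3 + 13.8 + 24.0 + 38.4 + 33.3 + 22.9 + 34.6 + 35.1 + 36.7 + 34.5 + 24.5) / 12 = 348.6000 / 12 = 29.0500
LCL_R = D₃·R̄ = 0.184 × 29.0500 = 5.3452

5.345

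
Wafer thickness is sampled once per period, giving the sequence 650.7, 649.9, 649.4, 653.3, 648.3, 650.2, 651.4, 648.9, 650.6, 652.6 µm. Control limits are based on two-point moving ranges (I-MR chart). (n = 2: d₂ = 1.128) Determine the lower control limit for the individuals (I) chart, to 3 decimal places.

644.768

X̄ = (650.7 + 649.9 + 649.4 + 653.3 + 648.3 + 650.2 + 651.4 + 648.9 + 650.6 + 652.6) / 10 = 650.5300
Moving ranges: 0.8, 0.5, 3.9, 5.0, 1.9, 1.2, 2.5, 1.7, 2.0; M̄R̄ = 19.5000 / 9 = 2.1667
LCL = X̄ − 3·M̄R̄/d₂ = 650.5300 − 3 × 2.1667 / 1.128 = 644.7676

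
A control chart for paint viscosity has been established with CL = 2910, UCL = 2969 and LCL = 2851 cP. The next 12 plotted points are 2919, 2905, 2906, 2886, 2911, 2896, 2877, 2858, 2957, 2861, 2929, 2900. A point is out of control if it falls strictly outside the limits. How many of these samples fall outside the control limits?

0

All 12 points lie within [2851, 2969].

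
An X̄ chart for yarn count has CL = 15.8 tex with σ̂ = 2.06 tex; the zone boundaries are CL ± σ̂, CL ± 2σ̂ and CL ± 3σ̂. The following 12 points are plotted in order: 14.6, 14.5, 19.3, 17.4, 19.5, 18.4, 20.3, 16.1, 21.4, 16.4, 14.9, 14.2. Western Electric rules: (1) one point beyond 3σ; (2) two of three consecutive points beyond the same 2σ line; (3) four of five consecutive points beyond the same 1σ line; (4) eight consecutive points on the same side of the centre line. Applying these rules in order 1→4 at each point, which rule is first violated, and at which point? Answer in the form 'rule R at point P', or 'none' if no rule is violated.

rule 3 at point 7

Zone of each point (C = within 1σ̂, B = 1σ̂–2σ̂, A = 2σ̂–3σ̂, * = beyond 3σ̂; sign = side of CL): 1:-C, 2:-C, 3:+B, 4:+C, 5:+B, 6:+B, 7:+A, 8:+C, 9:+A, 10:+C, 11:-C, 12:-C
Rule 3 (four of five consecutive points beyond the same 1σ limit) is satisfied at point 7.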